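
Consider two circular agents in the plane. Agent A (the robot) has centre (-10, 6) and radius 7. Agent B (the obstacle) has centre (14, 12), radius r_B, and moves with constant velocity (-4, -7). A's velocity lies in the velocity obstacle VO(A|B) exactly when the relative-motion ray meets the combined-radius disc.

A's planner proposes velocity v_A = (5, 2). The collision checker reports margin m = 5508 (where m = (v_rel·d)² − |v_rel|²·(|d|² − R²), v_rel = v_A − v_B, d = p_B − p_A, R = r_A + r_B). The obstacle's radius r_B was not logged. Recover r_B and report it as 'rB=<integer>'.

m = 5508
d = (24, 6);  v_rel = (9, 9),  |v_rel|² = 162
v_rel×d = (9)·(6) − (9)·(24) = -162
since m = R²·162 − (-162)²:  R² = (26244 + 5508) / 162 = 196
R = √196 = 14  ⇒  r_B = 14 − 7 = 7

rB=7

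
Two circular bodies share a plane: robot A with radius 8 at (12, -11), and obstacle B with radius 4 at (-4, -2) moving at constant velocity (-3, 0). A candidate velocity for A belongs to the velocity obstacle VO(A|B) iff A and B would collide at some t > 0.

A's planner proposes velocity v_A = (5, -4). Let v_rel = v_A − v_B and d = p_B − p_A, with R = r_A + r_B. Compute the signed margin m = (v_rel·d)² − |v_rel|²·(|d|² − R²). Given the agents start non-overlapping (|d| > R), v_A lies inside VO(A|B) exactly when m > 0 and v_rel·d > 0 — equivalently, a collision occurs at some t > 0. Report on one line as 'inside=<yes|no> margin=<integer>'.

d = (-16, 9),  |d|² = 337;  R = 8+4 = 12,  c = 337−12² = 193
v_rel = (8, -4),  |v_rel|² = 80;  v_rel·d = (8)·(-16) + (-4)·(9) = -164
80·t² + 328·t + 193 = 0  ⇒  m = (-164)² − 80·193 = 11456
m = 11456 > 0,  v_rel·d = -164 < 0  ⇒  outside

inside=no margin=11456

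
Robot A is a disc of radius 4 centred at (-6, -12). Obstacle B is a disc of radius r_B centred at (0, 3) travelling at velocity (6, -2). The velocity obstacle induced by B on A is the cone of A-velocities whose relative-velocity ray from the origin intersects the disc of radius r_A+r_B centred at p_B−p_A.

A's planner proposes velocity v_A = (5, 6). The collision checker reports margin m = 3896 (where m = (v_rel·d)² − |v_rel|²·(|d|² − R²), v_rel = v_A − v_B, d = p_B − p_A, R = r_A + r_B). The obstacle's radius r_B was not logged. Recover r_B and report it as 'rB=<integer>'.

m = 3896
d = (6, 15);  v_rel = (-1, 8),  |v_rel|² = 65
v_rel×d = (-1)·(15) − (8)·(6) = -63
since m = R²·65 − (-63)²:  R² = (3969 + 3896) / 65 = 121
R = √121 = 11  ⇒  r_B = 11 − 4 = 7

rB=7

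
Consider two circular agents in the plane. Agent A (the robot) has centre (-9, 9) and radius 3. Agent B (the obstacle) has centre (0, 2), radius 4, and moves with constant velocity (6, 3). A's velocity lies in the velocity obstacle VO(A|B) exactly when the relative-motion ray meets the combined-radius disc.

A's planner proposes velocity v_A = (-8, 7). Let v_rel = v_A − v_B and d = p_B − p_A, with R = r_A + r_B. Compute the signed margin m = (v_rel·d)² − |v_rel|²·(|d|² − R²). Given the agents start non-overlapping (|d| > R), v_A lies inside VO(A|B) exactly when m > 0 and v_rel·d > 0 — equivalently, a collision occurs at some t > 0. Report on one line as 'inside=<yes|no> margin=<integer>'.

d = (9, -7),  |d|² = 130;  R = 3+4 = 7,  c = 130−7² = 81
v_rel = (-14, 4),  |v_rel|² = 212;  v_rel·d = (-14)·(9) + (4)·(-7) = -154
212·t² + 308·t + 81 = 0  ⇒  m = (-154)² − 212·81 = 6544
m = 6544 > 0,  v_rel·d = -154 < 0  ⇒  outside

inside=no margin=6544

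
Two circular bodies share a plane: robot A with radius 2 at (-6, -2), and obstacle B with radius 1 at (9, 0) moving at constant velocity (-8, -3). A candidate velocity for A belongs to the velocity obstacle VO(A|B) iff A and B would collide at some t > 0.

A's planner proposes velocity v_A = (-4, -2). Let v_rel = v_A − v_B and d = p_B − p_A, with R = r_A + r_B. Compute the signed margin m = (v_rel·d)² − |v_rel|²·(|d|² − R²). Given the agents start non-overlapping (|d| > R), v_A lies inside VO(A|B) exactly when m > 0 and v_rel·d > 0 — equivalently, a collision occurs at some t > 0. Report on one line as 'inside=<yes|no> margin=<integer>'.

d = (15, 2),  |d|² = 229;  R = 2+1 = 3,  c = 229−3² = 220
v_rel = (4, 1),  |v_rel|² = 17;  v_rel·d = (4)·(15) + (1)·(2) = 62
17·t² − 124·t + 220 = 0  ⇒  m = 62² − 17·220 = 104
m = 104 > 0,  v_rel·d = 62 > 0  ⇒  inside

inside=yes margin=104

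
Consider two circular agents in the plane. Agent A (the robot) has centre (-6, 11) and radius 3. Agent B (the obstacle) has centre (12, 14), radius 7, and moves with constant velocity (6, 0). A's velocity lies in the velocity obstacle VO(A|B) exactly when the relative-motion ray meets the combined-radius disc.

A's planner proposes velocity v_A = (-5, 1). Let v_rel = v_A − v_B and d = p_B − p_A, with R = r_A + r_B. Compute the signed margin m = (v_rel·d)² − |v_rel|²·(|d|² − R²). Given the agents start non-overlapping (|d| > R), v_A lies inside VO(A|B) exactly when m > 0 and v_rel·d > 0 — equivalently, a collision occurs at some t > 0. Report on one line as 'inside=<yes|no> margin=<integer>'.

d = (18, 3),  |d|² = 333;  R = 3+7 = 10,  c = 333−10² = 233
v_rel = (-11, 1),  |v_rel|² = 122;  v_rel·d = (-11)·(18) + (1)·(3) = -195
122·t² + 390·t + 233 = 0  ⇒  m = (-195)² − 122·233 = 9599
m = 9599 > 0,  v_rel·d = -195 < 0  ⇒  outside

inside=no margin=9599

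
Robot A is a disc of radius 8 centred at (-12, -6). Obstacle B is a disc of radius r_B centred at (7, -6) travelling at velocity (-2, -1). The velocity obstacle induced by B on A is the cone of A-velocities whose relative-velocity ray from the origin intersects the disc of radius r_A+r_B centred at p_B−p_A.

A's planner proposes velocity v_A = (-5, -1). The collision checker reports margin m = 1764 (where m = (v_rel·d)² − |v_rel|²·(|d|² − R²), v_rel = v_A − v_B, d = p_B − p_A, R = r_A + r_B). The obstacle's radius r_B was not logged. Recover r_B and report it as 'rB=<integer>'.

m = 1764
d = (19, 0);  v_rel = (-3, 0),  |v_rel|² = 9
v_rel×d = (-3)·(0) − (0)·(19) = 0
since m = R²·9 − 0²:  R² = (0 + 1764) / 9 = 196
R = √196 = 14  ⇒  r_B = 14 − 8 = 6

rB=6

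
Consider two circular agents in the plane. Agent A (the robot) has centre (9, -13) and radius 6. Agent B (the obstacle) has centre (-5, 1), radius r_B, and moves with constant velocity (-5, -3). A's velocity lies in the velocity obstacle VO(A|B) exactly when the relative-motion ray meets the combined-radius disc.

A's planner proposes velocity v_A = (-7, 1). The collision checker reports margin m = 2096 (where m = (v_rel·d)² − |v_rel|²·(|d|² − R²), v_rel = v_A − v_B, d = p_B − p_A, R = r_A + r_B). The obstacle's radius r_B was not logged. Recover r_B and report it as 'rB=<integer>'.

m = 2096
d = (-14, 14);  v_rel = (-2, 4),  |v_rel|² = 20
v_rel×d = (-2)·(14) − (4)·(-14) = 28
since m = R²·20 − 28²:  R² = (784 + 2096) / 20 = 144
R = √144 = 12  ⇒  r_B = 12 − 6 = 6

rB=6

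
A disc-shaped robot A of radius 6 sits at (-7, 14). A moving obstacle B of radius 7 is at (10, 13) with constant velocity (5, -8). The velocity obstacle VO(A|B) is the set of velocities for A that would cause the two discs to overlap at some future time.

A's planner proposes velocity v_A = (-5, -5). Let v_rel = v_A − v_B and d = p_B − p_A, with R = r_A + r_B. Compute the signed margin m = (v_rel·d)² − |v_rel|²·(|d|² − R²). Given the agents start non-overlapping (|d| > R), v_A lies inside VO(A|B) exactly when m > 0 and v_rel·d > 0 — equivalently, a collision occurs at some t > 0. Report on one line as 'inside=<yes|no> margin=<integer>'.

d = (17, -1),  |d|² = 290;  R = 6+7 = 13,  c = 290−13² = 121
v_rel = (-10, 3),  |v_rel|² = 109;  v_rel·d = (-10)·(17) + (3)·(-1) = -173
109·t² + 346·t + 121 = 0  ⇒  m = (-173)² − 109·121 = 16740
m = 16740 > 0,  v_rel·d = -173 < 0  ⇒  outside

inside=no margin=16740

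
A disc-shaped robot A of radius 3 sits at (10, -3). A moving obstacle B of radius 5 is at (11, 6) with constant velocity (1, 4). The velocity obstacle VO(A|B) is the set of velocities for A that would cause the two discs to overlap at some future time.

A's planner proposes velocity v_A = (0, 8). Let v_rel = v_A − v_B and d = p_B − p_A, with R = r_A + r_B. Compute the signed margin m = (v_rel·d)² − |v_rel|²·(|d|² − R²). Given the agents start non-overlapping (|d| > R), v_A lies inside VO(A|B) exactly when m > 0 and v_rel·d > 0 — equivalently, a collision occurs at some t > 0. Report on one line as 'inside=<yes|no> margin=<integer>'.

d = (1, 9),  |d|² = 82;  R = 3+5 = 8,  c = 82−8² = 18
v_rel = (-1, 4),  |v_rel|² = 17;  v_rel·d = (-1)·(1) + (4)·(9) = 35
17·t² − 70·t + 18 = 0  ⇒  m = 35² − 17·18 = 919
m = 919 > 0,  v_rel·d = 35 > 0  ⇒  inside

inside=yes margin=919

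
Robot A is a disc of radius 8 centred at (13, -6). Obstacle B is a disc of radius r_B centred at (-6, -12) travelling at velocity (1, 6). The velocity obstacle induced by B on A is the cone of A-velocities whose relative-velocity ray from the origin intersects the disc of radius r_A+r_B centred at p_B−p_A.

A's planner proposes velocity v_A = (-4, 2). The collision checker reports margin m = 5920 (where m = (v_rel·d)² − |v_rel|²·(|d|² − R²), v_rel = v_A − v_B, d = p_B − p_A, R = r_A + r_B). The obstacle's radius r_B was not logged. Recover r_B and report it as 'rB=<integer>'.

m = 5920
d = (-19, -6);  v_rel = (-5, -4),  |v_rel|² = 41
v_rel×d = (-5)·(-6) − (-4)·(-19) = -46
since m = R²·41 − (-46)²:  R² = (2116 + 5920) / 41 = 196
R = √196 = 14  ⇒  r_B = 14 − 8 = 6

rB=6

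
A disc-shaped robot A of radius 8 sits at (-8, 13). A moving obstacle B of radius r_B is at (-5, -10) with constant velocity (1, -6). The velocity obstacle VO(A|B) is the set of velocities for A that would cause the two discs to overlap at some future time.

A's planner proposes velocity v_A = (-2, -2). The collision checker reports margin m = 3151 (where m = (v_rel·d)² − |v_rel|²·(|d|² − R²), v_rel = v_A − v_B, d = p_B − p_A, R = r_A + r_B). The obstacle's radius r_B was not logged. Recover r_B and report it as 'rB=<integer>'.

m = 3151
d = (3, -23);  v_rel = (-3, 4),  |v_rel|² = 25
v_rel×d = (-3)·(-23) − (4)·(3) = 57
since m = R²·25 − 57²:  R² = (3249 + 3151) / 25 = 256
R = √256 = 16  ⇒  r_B = 16 − 8 = 8

rB=8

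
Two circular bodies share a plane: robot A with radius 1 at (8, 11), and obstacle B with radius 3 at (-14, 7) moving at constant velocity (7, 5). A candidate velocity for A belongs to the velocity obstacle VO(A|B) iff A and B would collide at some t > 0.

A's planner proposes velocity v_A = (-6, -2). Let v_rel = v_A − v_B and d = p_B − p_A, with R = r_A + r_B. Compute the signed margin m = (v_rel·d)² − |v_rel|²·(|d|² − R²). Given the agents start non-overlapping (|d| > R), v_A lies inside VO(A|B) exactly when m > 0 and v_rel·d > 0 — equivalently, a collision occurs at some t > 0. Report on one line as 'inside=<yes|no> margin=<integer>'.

d = (-22, -4),  |d|² = 500;  R = 1+3 = 4,  c = 500−4² = 484
v_rel = (-13, -7),  |v_rel|² = 218;  v_rel·d = (-13)·(-22) + (-7)·(-4) = 314
218·t² − 628·t + 484 = 0  ⇒  m = 314² − 218·484 = -6916
m = -6916 < 0,  v_rel·d = 314 > 0  ⇒  outside

inside=no margin=-6916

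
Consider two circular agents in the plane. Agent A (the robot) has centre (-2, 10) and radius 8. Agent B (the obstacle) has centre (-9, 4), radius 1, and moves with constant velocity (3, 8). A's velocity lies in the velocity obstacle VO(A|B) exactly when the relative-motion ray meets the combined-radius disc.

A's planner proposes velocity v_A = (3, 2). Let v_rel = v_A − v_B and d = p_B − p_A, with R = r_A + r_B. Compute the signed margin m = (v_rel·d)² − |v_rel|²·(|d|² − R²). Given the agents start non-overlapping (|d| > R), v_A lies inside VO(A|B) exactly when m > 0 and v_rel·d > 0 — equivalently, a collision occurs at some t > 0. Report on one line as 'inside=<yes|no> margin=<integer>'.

d = (-7, -6),  |d|² = 85;  R = 8+1 = 9,  c = 85−9² = 4
v_rel = (0, -6),  |v_rel|² = 36;  v_rel·d = (0)·(-7) + (-6)·(-6) = 36
36·t² − 72·t + 4 = 0  ⇒  m = 36² − 36·4 = 1152
m = 1152 > 0,  v_rel·d = 36 > 0  ⇒  inside

inside=yes margin=1152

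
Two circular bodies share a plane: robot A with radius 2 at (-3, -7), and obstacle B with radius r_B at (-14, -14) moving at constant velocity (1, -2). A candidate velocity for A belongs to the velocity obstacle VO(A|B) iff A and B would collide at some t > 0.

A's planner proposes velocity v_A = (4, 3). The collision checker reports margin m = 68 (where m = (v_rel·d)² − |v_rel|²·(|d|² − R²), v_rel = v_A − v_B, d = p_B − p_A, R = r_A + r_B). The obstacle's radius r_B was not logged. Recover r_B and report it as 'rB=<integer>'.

m = 68
d = (-11, -7);  v_rel = (3, 5),  |v_rel|² = 34
v_rel×d = (3)·(-7) − (5)·(-11) = 34
since m = R²·34 − 34²:  R² = (1156 + 68) / 34 = 36
R = √36 = 6  ⇒  r_B = 6 − 2 = 4

rB=4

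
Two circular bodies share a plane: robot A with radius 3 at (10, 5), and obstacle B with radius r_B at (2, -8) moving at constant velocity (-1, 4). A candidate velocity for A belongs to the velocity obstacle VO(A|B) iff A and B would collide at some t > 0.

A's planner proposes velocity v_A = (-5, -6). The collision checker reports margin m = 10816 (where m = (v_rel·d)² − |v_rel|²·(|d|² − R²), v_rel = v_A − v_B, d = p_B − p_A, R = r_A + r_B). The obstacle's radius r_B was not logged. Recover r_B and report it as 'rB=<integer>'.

m = 10816
d = (-8, -13);  v_rel = (-4, -10),  |v_rel|² = 116
v_rel×d = (-4)·(-13) − (-10)·(-8) = -28
since m = R²·116 − (-28)²:  R² = (784 + 10816) / 116 = 100
R = √100 = 10  ⇒  r_B = 10 − 3 = 7

rB=7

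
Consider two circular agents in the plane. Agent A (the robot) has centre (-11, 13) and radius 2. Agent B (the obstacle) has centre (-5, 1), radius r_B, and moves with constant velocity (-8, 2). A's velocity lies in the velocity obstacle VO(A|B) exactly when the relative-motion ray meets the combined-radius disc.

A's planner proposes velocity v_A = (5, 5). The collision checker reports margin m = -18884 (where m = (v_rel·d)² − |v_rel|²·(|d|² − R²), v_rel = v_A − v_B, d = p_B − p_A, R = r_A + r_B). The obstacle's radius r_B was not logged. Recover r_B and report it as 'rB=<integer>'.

m = -18884
d = (6, -12);  v_rel = (13, 3),  |v_rel|² = 178
v_rel×d = (13)·(-12) − (3)·(6) = -174
since m = R²·178 − (-174)²:  R² = (30276 + -18884) / 178 = 64
R = √64 = 8  ⇒  r_B = 8 − 2 = 6

rB=6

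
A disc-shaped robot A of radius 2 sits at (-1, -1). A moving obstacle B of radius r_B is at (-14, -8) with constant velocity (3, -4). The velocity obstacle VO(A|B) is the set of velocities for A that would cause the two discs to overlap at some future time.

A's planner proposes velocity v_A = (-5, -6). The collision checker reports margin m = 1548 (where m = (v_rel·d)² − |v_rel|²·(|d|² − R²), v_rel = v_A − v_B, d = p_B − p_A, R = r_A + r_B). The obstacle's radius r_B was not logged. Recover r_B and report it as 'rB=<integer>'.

m = 1548
d = (-13, -7);  v_rel = (-8, -2),  |v_rel|² = 68
v_rel×d = (-8)·(-7) − (-2)·(-13) = 30
since m = R²·68 − 30²:  R² = (900 + 1548) / 68 = 36
R = √36 = 6  ⇒  r_B = 6 − 2 = 4

rB=4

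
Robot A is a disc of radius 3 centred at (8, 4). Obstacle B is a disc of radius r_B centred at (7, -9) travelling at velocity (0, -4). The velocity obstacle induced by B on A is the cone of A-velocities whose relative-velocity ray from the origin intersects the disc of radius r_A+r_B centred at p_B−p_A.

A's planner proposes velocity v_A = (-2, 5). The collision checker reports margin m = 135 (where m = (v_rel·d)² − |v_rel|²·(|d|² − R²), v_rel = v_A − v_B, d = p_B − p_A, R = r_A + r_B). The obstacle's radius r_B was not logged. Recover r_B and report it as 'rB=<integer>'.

m = 135
d = (-1, -13);  v_rel = (-2, 9),  |v_rel|² = 85
v_rel×d = (-2)·(-13) − (9)·(-1) = 35
since m = R²·85 − 35²:  R² = (1225 + 135) / 85 = 16
R = √16 = 4  ⇒  r_B = 4 − 3 = 1

rB=1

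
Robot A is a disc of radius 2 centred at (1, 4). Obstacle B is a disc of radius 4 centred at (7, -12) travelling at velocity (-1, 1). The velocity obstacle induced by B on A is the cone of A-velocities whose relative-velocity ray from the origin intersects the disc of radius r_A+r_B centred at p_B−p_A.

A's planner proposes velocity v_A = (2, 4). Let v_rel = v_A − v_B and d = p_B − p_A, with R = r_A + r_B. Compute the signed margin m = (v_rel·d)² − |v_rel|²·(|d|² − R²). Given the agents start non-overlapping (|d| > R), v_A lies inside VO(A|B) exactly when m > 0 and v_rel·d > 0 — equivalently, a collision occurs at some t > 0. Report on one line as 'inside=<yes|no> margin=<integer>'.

d = (6, -16),  |d|² = 292;  R = 2+4 = 6,  c = 292−6² = 256
v_rel = (3, 3),  |v_rel|² = 18;  v_rel·d = (3)·(6) + (3)·(-16) = -30
18·t² + 60·t + 256 = 0  ⇒  m = (-30)² − 18·256 = -3708
m = -3708 < 0,  v_rel·d = -30 < 0  ⇒  outside

inside=no margin=-3708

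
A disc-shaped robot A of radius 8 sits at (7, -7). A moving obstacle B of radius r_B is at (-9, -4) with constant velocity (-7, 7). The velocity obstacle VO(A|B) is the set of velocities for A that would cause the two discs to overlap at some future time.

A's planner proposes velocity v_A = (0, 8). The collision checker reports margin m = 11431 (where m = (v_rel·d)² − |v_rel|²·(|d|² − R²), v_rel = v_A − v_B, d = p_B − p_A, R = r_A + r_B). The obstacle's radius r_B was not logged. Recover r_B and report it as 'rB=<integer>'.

m = 11431
d = (-16, 3);  v_rel = (7, 1),  |v_rel|² = 50
v_rel×d = (7)·(3) − (1)·(-16) = 37
since m = R²·50 − 37²:  R² = (1369 + 11431) / 50 = 256
R = √256 = 16  ⇒  r_B = 16 − 8 = 8

rB=8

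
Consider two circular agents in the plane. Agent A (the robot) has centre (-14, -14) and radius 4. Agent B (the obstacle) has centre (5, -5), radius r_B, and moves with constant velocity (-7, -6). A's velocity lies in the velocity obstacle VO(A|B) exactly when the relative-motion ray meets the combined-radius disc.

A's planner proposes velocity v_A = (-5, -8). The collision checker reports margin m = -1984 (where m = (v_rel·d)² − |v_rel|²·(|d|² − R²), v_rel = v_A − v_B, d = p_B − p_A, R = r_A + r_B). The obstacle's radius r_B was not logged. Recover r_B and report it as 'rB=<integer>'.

m = -1984
d = (19, 9);  v_rel = (2, -2),  |v_rel|² = 8
v_rel×d = (2)·(9) − (-2)·(19) = 56
since m = R²·8 − 56²:  R² = (3136 + -1984) / 8 = 144
R = √144 = 12  ⇒  r_B = 12 − 4 = 8

rB=8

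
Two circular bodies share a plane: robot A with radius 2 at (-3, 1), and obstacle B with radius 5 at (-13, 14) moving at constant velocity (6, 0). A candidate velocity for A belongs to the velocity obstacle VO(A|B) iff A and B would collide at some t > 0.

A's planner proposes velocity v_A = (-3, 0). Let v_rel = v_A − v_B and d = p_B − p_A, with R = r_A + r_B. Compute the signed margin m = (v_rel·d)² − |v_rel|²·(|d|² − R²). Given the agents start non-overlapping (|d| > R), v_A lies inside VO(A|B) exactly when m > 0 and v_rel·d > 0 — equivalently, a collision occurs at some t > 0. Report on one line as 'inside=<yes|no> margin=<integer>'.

d = (-10, 13),  |d|² = 269;  R = 2+5 = 7,  c = 269−7² = 220
v_rel = (-9, 0),  |v_rel|² = 81;  v_rel·d = (-9)·(-10) + (0)·(13) = 90
81·t² − 180·t + 220 = 0  ⇒  m = 90² − 81·220 = -9720
m = -9720 < 0,  v_rel·d = 90 > 0  ⇒  outside

inside=no margin=-9720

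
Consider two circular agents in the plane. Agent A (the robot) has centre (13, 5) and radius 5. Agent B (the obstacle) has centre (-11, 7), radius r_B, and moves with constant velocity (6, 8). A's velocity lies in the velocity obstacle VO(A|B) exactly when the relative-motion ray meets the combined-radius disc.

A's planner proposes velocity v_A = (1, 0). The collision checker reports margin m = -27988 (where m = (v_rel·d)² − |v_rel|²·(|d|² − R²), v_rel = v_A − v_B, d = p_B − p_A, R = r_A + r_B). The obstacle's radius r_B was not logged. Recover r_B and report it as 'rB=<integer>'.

m = -27988
d = (-24, 2);  v_rel = (-5, -8),  |v_rel|² = 89
v_rel×d = (-5)·(2) − (-8)·(-24) = -202
since m = R²·89 − (-202)²:  R² = (40804 + -27988) / 89 = 144
R = √144 = 12  ⇒  r_B = 12 − 5 = 7

rB=7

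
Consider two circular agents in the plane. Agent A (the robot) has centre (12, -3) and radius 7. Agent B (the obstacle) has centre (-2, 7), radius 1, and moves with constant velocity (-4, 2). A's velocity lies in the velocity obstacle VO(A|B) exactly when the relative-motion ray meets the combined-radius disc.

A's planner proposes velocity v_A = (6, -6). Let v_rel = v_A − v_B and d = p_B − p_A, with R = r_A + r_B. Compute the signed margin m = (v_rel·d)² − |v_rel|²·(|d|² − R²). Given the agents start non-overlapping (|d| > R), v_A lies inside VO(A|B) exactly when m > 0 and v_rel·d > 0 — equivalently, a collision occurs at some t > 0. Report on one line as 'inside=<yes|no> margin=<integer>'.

d = (-14, 10),  |d|² = 296;  R = 7+1 = 8,  c = 296−8² = 232
v_rel = (10, -8),  |v_rel|² = 164;  v_rel·d = (10)·(-14) + (-8)·(10) = -220
164·t² + 440·t + 232 = 0  ⇒  m = (-220)² − 164·232 = 10352
m = 10352 > 0,  v_rel·d = -220 < 0  ⇒  outside

inside=no margin=10352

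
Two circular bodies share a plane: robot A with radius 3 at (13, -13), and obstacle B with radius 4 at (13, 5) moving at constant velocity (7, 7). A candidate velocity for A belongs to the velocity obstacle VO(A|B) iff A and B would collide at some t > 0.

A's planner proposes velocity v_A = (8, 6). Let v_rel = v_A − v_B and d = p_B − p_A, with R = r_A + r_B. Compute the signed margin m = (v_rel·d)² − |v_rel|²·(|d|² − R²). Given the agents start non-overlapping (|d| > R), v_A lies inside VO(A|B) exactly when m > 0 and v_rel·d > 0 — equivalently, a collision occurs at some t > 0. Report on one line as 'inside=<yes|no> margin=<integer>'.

d = (0, 18),  |d|² = 324;  R = 3+4 = 7,  c = 324−7² = 275
v_rel = (1, -1),  |v_rel|² = 2;  v_rel·d = (1)·(0) + (-1)·(18) = -18
2·t² + 36·t + 275 = 0  ⇒  m = (-18)² − 2·275 = -226
m = -226 < 0,  v_rel·d = -18 < 0  ⇒  outside

inside=no margin=-226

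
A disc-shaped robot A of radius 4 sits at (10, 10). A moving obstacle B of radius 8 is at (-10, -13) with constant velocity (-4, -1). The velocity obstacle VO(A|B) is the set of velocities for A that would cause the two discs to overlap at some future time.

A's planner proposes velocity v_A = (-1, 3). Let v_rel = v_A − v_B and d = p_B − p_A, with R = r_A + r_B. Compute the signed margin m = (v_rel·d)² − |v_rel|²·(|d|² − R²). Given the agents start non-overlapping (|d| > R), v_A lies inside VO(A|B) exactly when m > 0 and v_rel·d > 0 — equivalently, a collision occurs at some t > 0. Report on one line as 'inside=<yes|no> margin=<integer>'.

d = (-20, -23),  |d|² = 929;  R = 4+8 = 12,  c = 929−12² = 785
v_rel = (3, 4),  |v_rel|² = 25;  v_rel·d = (3)·(-20) + (4)·(-23) = -152
25·t² + 304·t + 785 = 0  ⇒  m = (-152)² − 25·785 = 3479
m = 3479 > 0,  v_rel·d = -152 < 0  ⇒  outside

inside=no margin=3479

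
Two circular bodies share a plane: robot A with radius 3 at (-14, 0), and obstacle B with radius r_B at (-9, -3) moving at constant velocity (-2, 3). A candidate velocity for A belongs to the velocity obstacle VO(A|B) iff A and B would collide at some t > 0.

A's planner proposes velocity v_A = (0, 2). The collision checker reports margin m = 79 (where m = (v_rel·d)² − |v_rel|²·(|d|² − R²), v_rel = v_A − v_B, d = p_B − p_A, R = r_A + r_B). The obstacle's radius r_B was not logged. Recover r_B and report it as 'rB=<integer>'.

m = 79
d = (5, -3);  v_rel = (2, -1),  |v_rel|² = 5
v_rel×d = (2)·(-3) − (-1)·(5) = -1
since m = R²·5 − (-1)²:  R² = (1 + 79) / 5 = 16
R = √16 = 4  ⇒  r_B = 4 − 3 = 1

rB=1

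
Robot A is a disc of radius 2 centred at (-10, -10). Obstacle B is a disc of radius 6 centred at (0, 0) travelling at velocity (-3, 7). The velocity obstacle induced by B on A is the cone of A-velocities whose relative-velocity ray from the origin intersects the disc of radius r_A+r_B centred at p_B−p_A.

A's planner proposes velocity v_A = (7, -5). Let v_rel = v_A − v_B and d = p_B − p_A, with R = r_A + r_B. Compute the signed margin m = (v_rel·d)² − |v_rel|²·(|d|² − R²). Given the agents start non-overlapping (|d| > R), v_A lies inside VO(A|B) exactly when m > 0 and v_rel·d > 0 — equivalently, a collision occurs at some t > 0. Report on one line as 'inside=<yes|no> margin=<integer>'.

d = (10, 10),  |d|² = 200;  R = 2+6 = 8,  c = 200−8² = 136
v_rel = (10, -12),  |v_rel|² = 244;  v_rel·d = (10)·(10) + (-12)·(10) = -20
244·t² + 40·t + 136 = 0  ⇒  m = (-20)² − 244·136 = -32784
m = -32784 < 0,  v_rel·d = -20 < 0  ⇒  outside

inside=no margin=-32784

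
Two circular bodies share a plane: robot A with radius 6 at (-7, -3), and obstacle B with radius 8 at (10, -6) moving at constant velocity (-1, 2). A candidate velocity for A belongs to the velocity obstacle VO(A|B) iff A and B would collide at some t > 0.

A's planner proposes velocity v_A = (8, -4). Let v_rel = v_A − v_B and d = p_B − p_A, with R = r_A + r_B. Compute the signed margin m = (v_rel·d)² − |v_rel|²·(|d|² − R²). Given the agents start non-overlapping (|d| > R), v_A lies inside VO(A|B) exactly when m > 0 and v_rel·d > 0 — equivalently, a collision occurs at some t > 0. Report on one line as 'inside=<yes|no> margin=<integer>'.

d = (17, -3),  |d|² = 298;  R = 6+8 = 14,  c = 298−14² = 102
v_rel = (9, -6),  |v_rel|² = 117;  v_rel·d = (9)·(17) + (-6)·(-3) = 171
117·t² − 342·t + 102 = 0  ⇒  m = 171² − 117·102 = 17307
m = 17307 > 0,  v_rel·d = 171 > 0  ⇒  inside

inside=yes margin=17307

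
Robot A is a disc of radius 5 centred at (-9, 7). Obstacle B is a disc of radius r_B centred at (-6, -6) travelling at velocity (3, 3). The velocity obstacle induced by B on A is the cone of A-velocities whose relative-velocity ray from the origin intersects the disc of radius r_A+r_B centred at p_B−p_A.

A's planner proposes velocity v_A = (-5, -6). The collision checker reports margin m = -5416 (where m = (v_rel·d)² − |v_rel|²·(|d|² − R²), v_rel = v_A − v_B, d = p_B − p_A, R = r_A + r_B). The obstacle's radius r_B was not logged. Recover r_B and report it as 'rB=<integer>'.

m = -5416
d = (3, -13);  v_rel = (-8, -9),  |v_rel|² = 145
v_rel×d = (-8)·(-13) − (-9)·(3) = 131
since m = R²·145 − 131²:  R² = (17161 + -5416) / 145 = 81
R = √81 = 9  ⇒  r_B = 9 − 5 = 4

rB=4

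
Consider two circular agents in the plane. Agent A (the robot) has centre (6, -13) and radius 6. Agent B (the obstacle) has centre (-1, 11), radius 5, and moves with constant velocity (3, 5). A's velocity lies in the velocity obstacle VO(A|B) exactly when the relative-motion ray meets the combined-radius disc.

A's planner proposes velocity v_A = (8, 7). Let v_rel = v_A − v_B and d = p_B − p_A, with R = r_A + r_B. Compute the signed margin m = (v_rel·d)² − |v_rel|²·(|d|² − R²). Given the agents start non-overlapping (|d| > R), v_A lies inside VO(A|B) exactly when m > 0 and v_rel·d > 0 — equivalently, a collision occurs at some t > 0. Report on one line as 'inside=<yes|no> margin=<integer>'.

d = (-7, 24),  |d|² = 625;  R = 6+5 = 11,  c = 625−11² = 504
v_rel = (5, 2),  |v_rel|² = 29;  v_rel·d = (5)·(-7) + (2)·(24) = 13
29·t² − 26·t + 504 = 0  ⇒  m = 13² − 29·504 = -14447
m = -14447 < 0,  v_rel·d = 13 > 0  ⇒  outside

inside=no margin=-14447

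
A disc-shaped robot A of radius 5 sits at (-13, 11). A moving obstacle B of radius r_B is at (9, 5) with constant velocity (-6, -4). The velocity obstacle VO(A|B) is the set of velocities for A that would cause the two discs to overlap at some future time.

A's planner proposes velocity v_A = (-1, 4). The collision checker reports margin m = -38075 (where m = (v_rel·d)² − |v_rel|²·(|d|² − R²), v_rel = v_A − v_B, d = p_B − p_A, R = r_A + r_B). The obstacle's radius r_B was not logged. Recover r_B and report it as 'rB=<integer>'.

m = -38075
d = (22, -6);  v_rel = (5, 8),  |v_rel|² = 89
v_rel×d = (5)·(-6) − (8)·(22) = -206
since m = R²·89 − (-206)²:  R² = (42436 + -38075) / 89 = 49
R = √49 = 7  ⇒  r_B = 7 − 5 = 2

rB=2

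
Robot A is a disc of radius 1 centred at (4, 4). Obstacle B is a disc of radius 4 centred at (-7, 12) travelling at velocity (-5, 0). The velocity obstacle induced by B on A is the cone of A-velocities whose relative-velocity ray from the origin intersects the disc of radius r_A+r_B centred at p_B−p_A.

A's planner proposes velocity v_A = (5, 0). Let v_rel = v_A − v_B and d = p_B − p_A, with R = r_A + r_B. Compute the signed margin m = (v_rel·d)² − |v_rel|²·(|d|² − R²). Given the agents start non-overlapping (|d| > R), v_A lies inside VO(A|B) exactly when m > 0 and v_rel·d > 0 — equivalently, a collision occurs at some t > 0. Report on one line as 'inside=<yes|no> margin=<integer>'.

d = (-11, 8),  |d|² = 185;  R = 1+4 = 5,  c = 185−5² = 160
v_rel = (10, 0),  |v_rel|² = 100;  v_rel·d = (10)·(-11) + (0)·(8) = -110
100·t² + 220·t + 160 = 0  ⇒  m = (-110)² − 100·160 = -3900
m = -3900 < 0,  v_rel·d = -110 < 0  ⇒  outside

inside=no margin=-3900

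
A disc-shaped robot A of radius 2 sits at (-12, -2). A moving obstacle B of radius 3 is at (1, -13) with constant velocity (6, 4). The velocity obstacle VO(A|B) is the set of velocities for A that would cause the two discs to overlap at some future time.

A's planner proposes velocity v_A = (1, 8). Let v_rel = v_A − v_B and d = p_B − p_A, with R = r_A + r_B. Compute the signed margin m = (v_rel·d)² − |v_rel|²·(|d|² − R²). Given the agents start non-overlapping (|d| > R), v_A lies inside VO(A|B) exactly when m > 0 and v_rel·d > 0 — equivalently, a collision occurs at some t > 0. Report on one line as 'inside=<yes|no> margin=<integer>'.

d = (13, -11),  |d|² = 290;  R = 2+3 = 5,  c = 290−5² = 265
v_rel = (-5, 4),  |v_rel|² = 41;  v_rel·d = (-5)·(13) + (4)·(-11) = -109
41·t² + 218·t + 265 = 0  ⇒  m = (-109)² − 41·265 = 1016
m = 1016 > 0,  v_rel·d = -109 < 0  ⇒  outside

inside=no margin=1016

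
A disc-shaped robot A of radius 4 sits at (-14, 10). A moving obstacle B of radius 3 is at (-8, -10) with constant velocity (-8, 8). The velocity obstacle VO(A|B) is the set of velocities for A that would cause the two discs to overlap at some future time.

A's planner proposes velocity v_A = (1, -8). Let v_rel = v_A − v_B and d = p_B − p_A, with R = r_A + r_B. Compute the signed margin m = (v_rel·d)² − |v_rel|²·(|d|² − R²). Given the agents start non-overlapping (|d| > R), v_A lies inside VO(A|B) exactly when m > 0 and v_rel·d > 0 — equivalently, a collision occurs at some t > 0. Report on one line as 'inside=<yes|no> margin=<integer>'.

d = (6, -20),  |d|² = 436;  R = 4+3 = 7,  c = 436−7² = 387
v_rel = (9, -16),  |v_rel|² = 337;  v_rel·d = (9)·(6) + (-16)·(-20) = 374
337·t² − 748·t + 387 = 0  ⇒  m = 374² − 337·387 = 9457
m = 9457 > 0,  v_rel·d = 374 > 0  ⇒  inside

inside=yes margin=9457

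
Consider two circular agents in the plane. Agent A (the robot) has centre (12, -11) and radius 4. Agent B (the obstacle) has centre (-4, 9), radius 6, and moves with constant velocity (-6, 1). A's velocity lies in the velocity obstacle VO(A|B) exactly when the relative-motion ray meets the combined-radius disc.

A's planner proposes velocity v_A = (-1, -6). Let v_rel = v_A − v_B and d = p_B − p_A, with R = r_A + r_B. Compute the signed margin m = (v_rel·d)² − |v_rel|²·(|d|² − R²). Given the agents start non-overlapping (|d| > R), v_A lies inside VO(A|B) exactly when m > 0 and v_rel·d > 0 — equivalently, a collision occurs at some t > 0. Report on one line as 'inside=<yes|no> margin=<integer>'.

d = (-16, 20),  |d|² = 656;  R = 4+6 = 10,  c = 656−10² = 556
v_rel = (5, -7),  |v_rel|² = 74;  v_rel·d = (5)·(-16) + (-7)·(20) = -220
74·t² + 440·t + 556 = 0  ⇒  m = (-220)² − 74·556 = 7256
m = 7256 > 0,  v_rel·d = -220 < 0  ⇒  outside

inside=no margin=7256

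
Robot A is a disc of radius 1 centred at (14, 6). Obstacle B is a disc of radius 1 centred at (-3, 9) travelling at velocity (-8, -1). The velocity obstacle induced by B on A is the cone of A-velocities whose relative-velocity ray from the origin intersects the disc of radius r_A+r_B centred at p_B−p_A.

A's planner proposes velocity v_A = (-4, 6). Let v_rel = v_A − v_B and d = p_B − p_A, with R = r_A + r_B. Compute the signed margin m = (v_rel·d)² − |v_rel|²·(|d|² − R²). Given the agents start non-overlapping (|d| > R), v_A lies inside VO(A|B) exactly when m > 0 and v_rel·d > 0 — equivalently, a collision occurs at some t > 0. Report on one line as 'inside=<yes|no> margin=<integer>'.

d = (-17, 3),  |d|² = 298;  R = 1+1 = 2,  c = 298−2² = 294
v_rel = (4, 7),  |v_rel|² = 65;  v_rel·d = (4)·(-17) + (7)·(3) = -47
65·t² + 94·t + 294 = 0  ⇒  m = (-47)² − 65·294 = -16901
m = -16901 < 0,  v_rel·d = -47 < 0  ⇒  outside

inside=no margin=-16901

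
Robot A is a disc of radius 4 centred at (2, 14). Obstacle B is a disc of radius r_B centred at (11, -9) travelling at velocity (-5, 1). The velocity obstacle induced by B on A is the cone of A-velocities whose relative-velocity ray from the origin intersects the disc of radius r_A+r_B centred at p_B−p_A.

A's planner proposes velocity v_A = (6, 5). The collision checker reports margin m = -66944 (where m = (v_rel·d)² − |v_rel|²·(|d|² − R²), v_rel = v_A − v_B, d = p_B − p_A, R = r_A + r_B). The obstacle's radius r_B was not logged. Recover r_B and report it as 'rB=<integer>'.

m = -66944
d = (9, -23);  v_rel = (11, 4),  |v_rel|² = 137
v_rel×d = (11)·(-23) − (4)·(9) = -289
since m = R²·137 − (-289)²:  R² = (83521 + -66944) / 137 = 121
R = √121 = 11  ⇒  r_B = 11 − 4 = 7

rB=7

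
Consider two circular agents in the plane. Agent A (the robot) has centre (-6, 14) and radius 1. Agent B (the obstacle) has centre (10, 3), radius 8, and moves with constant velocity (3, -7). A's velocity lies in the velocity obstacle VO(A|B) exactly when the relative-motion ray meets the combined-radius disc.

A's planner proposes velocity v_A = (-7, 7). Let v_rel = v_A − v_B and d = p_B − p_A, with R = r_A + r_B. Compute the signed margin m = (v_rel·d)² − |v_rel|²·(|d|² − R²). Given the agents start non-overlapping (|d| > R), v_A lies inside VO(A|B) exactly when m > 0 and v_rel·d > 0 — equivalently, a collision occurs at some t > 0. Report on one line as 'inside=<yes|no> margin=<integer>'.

d = (16, -11),  |d|² = 377;  R = 1+8 = 9,  c = 377−9² = 296
v_rel = (-10, 14),  |v_rel|² = 296;  v_rel·d = (-10)·(16) + (14)·(-11) = -314
296·t² + 628·t + 296 = 0  ⇒  m = (-314)² − 296·296 = 10980
m = 10980 > 0,  v_rel·d = -314 < 0  ⇒  outside

inside=no margin=10980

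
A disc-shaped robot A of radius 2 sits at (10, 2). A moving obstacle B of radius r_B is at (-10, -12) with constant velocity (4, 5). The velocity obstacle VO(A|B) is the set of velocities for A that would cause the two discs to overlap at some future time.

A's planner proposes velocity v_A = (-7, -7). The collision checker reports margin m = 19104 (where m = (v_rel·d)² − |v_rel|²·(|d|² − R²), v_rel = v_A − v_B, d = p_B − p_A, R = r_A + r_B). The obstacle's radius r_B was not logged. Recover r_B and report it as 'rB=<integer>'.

m = 19104
d = (-20, -14);  v_rel = (-11, -12),  |v_rel|² = 265
v_rel×d = (-11)·(-14) − (-12)·(-20) = -86
since m = R²·265 − (-86)²:  R² = (7396 + 19104) / 265 = 100
R = √100 = 10  ⇒  r_B = 10 − 2 = 8

rB=8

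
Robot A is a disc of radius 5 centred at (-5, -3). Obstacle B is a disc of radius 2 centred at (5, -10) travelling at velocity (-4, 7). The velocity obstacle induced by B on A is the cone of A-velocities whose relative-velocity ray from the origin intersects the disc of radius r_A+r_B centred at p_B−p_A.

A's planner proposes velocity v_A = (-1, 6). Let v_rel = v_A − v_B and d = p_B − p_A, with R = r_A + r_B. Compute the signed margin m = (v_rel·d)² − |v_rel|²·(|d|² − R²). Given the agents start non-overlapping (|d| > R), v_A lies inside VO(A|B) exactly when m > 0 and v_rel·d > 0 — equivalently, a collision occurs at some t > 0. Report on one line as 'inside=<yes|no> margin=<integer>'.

d = (10, -7),  |d|² = 149;  R = 5+2 = 7,  c = 149−7² = 100
v_rel = (3, -1),  |v_rel|² = 10;  v_rel·d = (3)·(10) + (-1)·(-7) = 37
10·t² − 74·t + 100 = 0  ⇒  m = 37² − 10·100 = 369
m = 369 > 0,  v_rel·d = 37 > 0  ⇒  inside

inside=yes margin=369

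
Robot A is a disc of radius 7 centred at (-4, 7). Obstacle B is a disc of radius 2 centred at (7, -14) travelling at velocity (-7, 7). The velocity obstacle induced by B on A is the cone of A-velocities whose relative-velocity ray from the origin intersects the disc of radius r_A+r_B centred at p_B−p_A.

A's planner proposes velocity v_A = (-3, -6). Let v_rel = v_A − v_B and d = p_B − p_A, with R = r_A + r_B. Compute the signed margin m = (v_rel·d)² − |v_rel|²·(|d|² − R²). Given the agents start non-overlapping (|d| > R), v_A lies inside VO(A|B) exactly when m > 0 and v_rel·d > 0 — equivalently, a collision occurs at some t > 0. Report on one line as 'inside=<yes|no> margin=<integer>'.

d = (11, -21),  |d|² = 562;  R = 7+2 = 9,  c = 562−9² = 481
v_rel = (4, -13),  |v_rel|² = 185;  v_rel·d = (4)·(11) + (-13)·(-21) = 317
185·t² − 634·t + 481 = 0  ⇒  m = 317² − 185·481 = 11504
m = 11504 > 0,  v_rel·d = 317 > 0  ⇒  inside

inside=yes margin=11504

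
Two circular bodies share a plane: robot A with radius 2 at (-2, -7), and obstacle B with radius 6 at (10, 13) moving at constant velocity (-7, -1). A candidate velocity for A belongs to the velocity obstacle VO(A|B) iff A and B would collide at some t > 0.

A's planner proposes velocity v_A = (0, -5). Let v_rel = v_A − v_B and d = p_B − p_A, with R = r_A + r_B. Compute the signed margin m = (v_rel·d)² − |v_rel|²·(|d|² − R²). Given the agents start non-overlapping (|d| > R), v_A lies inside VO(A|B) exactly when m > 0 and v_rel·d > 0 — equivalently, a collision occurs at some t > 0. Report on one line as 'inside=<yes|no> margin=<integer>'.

d = (12, 20),  |d|² = 544;  R = 2+6 = 8,  c = 544−8² = 480
v_rel = (7, -4),  |v_rel|² = 65;  v_rel·d = (7)·(12) + (-4)·(20) = 4
65·t² − 8·t + 480 = 0  ⇒  m = 4² − 65·480 = -31184
m = -31184 < 0,  v_rel·d = 4 > 0  ⇒  outside

inside=no margin=-31184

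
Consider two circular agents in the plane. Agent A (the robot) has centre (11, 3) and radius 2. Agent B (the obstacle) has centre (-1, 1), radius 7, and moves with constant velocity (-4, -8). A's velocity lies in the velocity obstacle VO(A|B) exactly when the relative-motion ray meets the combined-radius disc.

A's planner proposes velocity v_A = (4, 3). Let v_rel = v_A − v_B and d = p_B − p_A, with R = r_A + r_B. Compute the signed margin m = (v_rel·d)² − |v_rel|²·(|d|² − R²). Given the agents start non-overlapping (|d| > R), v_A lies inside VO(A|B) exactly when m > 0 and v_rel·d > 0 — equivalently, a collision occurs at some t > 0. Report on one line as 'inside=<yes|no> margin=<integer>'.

d = (-12, -2),  |d|² = 148;  R = 2+7 = 9,  c = 148−9² = 67
v_rel = (8, 11),  |v_rel|² = 185;  v_rel·d = (8)·(-12) + (11)·(-2) = -118
185·t² + 236·t + 67 = 0  ⇒  m = (-118)² − 185·67 = 1529
m = 1529 > 0,  v_rel·d = -118 < 0  ⇒  outside

inside=no margin=1529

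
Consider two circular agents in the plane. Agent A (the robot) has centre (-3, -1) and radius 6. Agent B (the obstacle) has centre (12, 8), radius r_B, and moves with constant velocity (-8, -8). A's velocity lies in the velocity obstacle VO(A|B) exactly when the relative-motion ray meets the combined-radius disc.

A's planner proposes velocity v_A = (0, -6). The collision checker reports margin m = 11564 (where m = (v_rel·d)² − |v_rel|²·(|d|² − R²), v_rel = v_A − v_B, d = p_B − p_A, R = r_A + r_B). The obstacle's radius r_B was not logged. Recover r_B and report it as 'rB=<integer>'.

m = 11564
d = (15, 9);  v_rel = (8, 2),  |v_rel|² = 68
v_rel×d = (8)·(9) − (2)·(15) = 42
since m = R²·68 − 42²:  R² = (1764 + 11564) / 68 = 196
R = √196 = 14  ⇒  r_B = 14 − 6 = 8

rB=8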